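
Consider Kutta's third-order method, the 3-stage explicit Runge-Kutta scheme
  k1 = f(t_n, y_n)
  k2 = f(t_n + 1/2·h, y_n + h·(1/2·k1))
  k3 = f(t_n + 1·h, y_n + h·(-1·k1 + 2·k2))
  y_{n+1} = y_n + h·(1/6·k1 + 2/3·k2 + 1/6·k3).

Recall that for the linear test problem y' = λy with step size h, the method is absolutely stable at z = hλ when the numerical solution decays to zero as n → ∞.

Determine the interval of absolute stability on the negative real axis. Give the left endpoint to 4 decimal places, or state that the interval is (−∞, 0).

Set f=λy, z=hλ:
  order 3, 3-stage ⇒ R(z)=1+z+z^2/2+z^3/6
  (e.g. R(-1.22)=0.22156, |R|=0.22156)

Need |R(x)|<1, x<0.
x=-1.22: |R|=0.2216
|R(-2.51)|=0.9955 |R(-0.95)|=0.3584 |R(-0.62)|=0.5325
Bisect:
  x_lo=-3.2082 |R|=2.5654  x_hi=-0.2313 |R|=0.7934
  mid=-1.71974 |R|=0.08867 →hi
  mid=-2.46398 |R|=0.92159 →hi
  mid=-2.83610 |R|=1.61637 →lo
  mid=-2.65004 |R|=1.24042 →lo
  mid=-2.55701 |R|=1.07427 →lo
  mid=-2.51049 |R|=0.99630 →hi
  mid=-2.53375 |R|=1.03487 →lo
  mid=-2.52212 |R|=1.01548 →lo
  mid=-2.51631 |R|=1.00586 →lo
  mid=-2.51340 |R|=1.00107 →lo
  ...
  [-2.51285,-2.51267] ⇒ x*=-2.5127
So |R|<1 on (-2.5127, 0).

(-2.5127, 0).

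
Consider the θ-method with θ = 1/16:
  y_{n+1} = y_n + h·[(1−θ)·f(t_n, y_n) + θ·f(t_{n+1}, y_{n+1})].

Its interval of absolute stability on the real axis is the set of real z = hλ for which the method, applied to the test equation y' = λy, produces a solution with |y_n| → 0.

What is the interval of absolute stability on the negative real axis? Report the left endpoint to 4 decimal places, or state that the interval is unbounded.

With y'=λy (z=hλ):
  y_{n+1} = y_n + z·[15/16·y_n + 1/16·y_{n+1}] ⇒ (1 − 1/16z)y_{n+1} = (1 + 15/16z)y_n
  R(z) = (1 + 15/16z)/(1 − 1/16z).

Find x<0 with |R(x)|<1.
x=-0.34: |R|=0.6671
R=−1: 1+15/16x = −1+1/16x ⇒ -7/8x=2 ⇒ x=2/(-7/8)=-2.2857
Confirm numerically:
  x=-2.057: |R|=0.82267 <1
  x=-2.055: |R|=0.82110 <1
  x=-1.621: |R|=0.47188 <1
  x=-2.692: |R|=1.30430 >1
  x=-2.318: |R|=1.02468 >1
So |R|<1 on (-2.2857, 0).

(-2.2857, 0).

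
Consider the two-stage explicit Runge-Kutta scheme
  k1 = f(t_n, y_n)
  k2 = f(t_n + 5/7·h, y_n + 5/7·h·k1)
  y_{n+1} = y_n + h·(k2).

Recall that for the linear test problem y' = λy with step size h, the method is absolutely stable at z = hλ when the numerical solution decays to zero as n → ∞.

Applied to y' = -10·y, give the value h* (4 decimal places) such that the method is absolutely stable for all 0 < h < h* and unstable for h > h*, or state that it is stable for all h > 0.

(-1.4000,0); λ=-10 ⇒ h* = (7/5)/10 = 0.1400.

On y'=λy, z=hλ:
  k1=λy_n ⇒ h·k1=z·y_n;  k2=λ(1+5/7z)y_n ⇒ h·k2=z(1+5/7z)y_n
  y_{n+1}/y_n = 1 + z(1+5/7z) = 1 + z + 5/7z²
  R(z) = 1 + z + 5/7z².

Find x<0 with |R(x)|<1.
x=-1.01: |R|=0.7186
R=1: x+5/7x²=0 ⇒ x=−7/5=-1.4000; min R=1−1/(4·5/7)=0.6500>−1
Confirm numerically:
  x=-1.332: |R|=0.93530 <1
  x=-1.283: |R|=0.89278 <1
  x=-0.892: |R|=0.67633 <1
  x=-0.817: |R|=0.65978 <1
  x=-1.925: |R|=1.72188 >1
  x=-1.710: |R|=1.37864 >1
  x=-1.582: |R|=1.20566 >1
Interval (-1.4000, 0).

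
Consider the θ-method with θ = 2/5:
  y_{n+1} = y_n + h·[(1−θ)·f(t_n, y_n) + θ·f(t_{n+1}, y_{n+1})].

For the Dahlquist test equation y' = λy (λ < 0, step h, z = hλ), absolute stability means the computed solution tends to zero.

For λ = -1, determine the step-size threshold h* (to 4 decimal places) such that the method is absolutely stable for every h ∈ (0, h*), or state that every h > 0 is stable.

On y'=λy, z=hλ:
  y_{n+1} = y_n + z·[3/5·y_n + 2/5·y_{n+1}] ⇒ (1 − 2/5z)y_{n+1} = (1 + 3/5z)y_n
  ⇒ R(z) = (1 + 3/5z)/(1 − 2/5z).

Find x<0 with |R(x)|<1.
x=-0.94: |R|=0.3169
R=−1: 1+3/5x = −1+2/5x ⇒ -1/5x=2 ⇒ x=2/(-1/5)=-10.0000
Confirm numerically:
  x=-9.543: |R|=0.98103 <1
  x=-8.728: |R|=0.94336 <1
  x=-7.849: |R|=0.89608 <1
  x=-10.396: |R|=1.01535 >1
  x=-10.394: |R|=1.01528 >1
  x=-10.271: |R|=1.01061 >1
Stable set (-10.0000, 0).

(-10.0000,0); λ=-1 ⇒ h* = (10)/1 = 10.0000.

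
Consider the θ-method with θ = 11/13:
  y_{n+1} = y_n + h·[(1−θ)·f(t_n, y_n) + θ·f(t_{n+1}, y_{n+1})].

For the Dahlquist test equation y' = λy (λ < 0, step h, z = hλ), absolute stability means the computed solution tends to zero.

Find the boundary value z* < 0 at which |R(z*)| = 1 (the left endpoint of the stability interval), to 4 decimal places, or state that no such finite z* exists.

Test eqn y'=λy, z=hλ:
  y_{n+1} = y_n + z·[2/13·y_n + 11/13·y_{n+1}] ⇒ (1 − 11/13z)y_{n+1} = (1 + 2/13z)y_n
  Hence R(z) = (1 + 2/13z)/(1 − 11/13z).

Boundary: |R(x)|=1, x<0.
x=-1.68: |R|=0.3062
x=-2: |R|=0.2571
x=-10: |R|=0.0569
x=-100: |R|=0.1680
θ=11/13≥1/2 ⇒ |1+2/13x|<|1−11/13x| ∀x<0 ⇒ interval (−∞,0).

(−∞, 0) — no finite endpoint.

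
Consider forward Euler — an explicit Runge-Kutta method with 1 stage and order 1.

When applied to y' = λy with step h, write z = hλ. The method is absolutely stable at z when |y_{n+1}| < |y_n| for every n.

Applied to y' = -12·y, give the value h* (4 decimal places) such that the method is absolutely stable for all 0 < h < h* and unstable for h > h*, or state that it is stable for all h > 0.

(-2.0000,0); λ=-12 ⇒ h* = 0.1667.

On y'=λy, z=hλ:
  order 1, 1-stage ⇒ R(z)=1+z
  (e.g. R(-1.41)=-0.41000, |R|=0.41000)

Solve |R(x)|<1 on ℝ⁻.
x=-1.41: |R|=0.4100
|R(-2.29)|=1.2900 |R(-2.09)|=1.0900 |R(-1.29)|=0.2900
Bisect:
  x_lo=-2.5458 |R|=1.5458  x_hi=-0.2316 |R|=0.7684
  mid=-1.38872 |R|=0.38872 →hi
  mid=-1.96729 |R|=0.96729 →hi
  mid=-2.25657 |R|=1.25657 →lo
  mid=-2.11193 |R|=1.11193 →lo
  mid=-2.03961 |R|=1.03961 →lo
  mid=-2.00345 |R|=1.00345 →lo
  mid=-1.98537 |R|=0.98537 →hi
  mid=-1.99441 |R|=0.99441 →hi
  ...
  [-2.00006,-1.99991] ⇒ x*=-2.0000
Interval (-2.0000, 0).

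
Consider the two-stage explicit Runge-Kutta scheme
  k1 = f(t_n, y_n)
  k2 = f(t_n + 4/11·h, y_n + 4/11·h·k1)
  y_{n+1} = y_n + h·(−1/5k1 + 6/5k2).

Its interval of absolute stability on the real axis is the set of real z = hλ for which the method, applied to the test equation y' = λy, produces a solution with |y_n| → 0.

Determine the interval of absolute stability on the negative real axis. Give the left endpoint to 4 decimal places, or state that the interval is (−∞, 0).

z∈(-2.2917,0).

Test eqn y'=λy, z=hλ:
  k1=λy_n ⇒ h·k1=z·y_n;  k2=λ(1+4/11z)y_n ⇒ h·k2=z(1+4/11z)y_n
  y_{n+1}/y_n = 1 − 1/5z + 6/5z(1+4/11z) = 1 + z + 24/55z²
  Hence R(z) = 1 + z + 24/55z².

Need |R(x)|<1, x<0.
x=-0.8: |R|=0.4793
R=1: x+24/55x²=0 ⇒ x=−55/24=-2.2917; min R=1−1/(4·24/55)=0.4271>−1
Confirm numerically:
  x=-1.650: |R|=0.53800 <1
  x=-1.572: |R|=0.50633 <1
  x=-1.395: |R|=0.45417 <1
  x=-1.016: |R|=0.43444 <1
  x=-2.813: |R|=1.63993 >1
  x=-2.410: |R|=1.12444 >1
  x=-2.362: |R|=1.07249 >1
Stable set (-2.2917, 0).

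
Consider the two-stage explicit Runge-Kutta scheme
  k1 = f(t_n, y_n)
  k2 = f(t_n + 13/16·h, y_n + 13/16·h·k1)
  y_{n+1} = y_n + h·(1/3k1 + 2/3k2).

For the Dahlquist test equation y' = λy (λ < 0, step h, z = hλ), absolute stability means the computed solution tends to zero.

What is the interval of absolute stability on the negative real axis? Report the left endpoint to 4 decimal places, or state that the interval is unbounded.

Test eqn y'=λy, z=hλ:
  k1=λy_n ⇒ h·k1=z·y_n;  k2=λ(1+13/16z)y_n ⇒ h·k2=z(1+13/16z)y_n
  y_{n+1}/y_n = 1 + 1/3z + 2/3z(1+13/16z) = 1 + z + 13/24z²
  ⇒ R(z) = 1 + z + 13/24z².

Need |R(x)|<1, x<0.
x=-1.13: |R|=0.5617
R=1: x+13/24x²=0 ⇒ x=−24/13=-1.8462; min R=1−1/(4·13/24)=0.5385>−1
Confirm numerically:
  x=-1.679: |R|=0.84798 <1
  x=-1.654: |R|=0.82785 <1
  x=-1.163: |R|=0.56964 <1
  x=-1.041: |R|=0.54599 <1
  x=-2.369: |R|=1.67092 >1
  x=-2.159: |R|=1.36586 >1
Interval (-1.8462, 0).

(-1.8462, 0).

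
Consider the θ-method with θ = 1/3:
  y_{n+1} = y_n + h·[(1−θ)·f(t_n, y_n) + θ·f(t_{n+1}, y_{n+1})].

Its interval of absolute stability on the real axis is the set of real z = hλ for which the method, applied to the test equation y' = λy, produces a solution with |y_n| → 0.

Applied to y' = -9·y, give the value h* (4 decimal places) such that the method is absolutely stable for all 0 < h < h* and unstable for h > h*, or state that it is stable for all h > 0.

On y'=λy, z=hλ:
  y_{n+1} = y_n + z·[2/3·y_n + 1/3·y_{n+1}] ⇒ (1 − 1/3z)y_{n+1} = (1 + 2/3z)y_n
  so R(z) = (1 + 2/3z)/(1 − 1/3z).

Boundary: |R(x)|=1, x<0.
x=-0.93: |R|=0.2901
R=−1: 1+2/3x = −1+1/3x ⇒ -1/3x=2 ⇒ x=2/(-1/3)=-6.0000
Confirm numerically:
  x=-5.575: |R|=0.95044 <1
  x=-3.483: |R|=0.61175 <1
  x=-3.005: |R|=0.50125 <1
  x=-6.500: |R|=1.05263 >1
  x=-6.228: |R|=1.02471 >1
Interval (-6.0000, 0).

(-6.0000,0); λ=-9 ⇒ h* = (6)/9 = 0.6667.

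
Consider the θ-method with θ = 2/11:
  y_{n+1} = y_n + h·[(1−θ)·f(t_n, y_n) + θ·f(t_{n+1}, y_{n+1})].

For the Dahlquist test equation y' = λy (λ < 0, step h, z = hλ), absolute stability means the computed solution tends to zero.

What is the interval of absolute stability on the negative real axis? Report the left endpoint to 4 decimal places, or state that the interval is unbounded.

z∈(-3.1429,0).

With y'=λy (z=hλ):
  y_{n+1} = y_n + z·[9/11·y_n + 2/11·y_{n+1}] ⇒ (1 − 2/11z)y_{n+1} = (1 + 9/11z)y_n
  R(z) = (1 + 9/11z)/(1 − 2/11z).

Solve |R(x)|<1 on ℝ⁻.
x=-1.13: |R|=0.0626
R=−1: 1+9/11x = −1+2/11x ⇒ -7/11x=2 ⇒ x=2/(-7/11)=-3.1429
Confirm numerically:
  x=-3.068: |R|=0.96942 <1
  x=-3.062: |R|=0.96695 <1
  x=-2.348: |R|=0.64551 <1
  x=-1.465: |R|=0.15686 <1
  x=-3.705: |R|=1.21374 >1
  x=-3.626: |R|=1.18529 >1
Stable set (-3.1429, 0).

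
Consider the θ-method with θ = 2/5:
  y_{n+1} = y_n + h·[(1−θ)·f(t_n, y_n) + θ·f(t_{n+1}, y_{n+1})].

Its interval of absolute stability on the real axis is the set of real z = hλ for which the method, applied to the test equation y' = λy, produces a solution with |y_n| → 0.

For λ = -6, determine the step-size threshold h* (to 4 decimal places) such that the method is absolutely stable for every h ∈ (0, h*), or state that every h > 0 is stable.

Test eqn y'=λy, z=hλ:
  y_{n+1} = y_n + z·[3/5·y_n + 2/5·y_{n+1}] ⇒ (1 − 2/5z)y_{n+1} = (1 + 3/5z)y_n
  so R(z) = (1 + 3/5z)/(1 − 2/5z).

Boundary: |R(x)|=1, x<0.
x=-1.25: |R|=0.1667
R=−1: 1+3/5x = −1+2/5x ⇒ -1/5x=2 ⇒ x=2/(-1/5)=-10.0000
Confirm numerically:
  x=-9.245: |R|=0.96786 <1
  x=-9.185: |R|=0.96513 <1
  x=-8.848: |R|=0.94924 <1
  x=-4.332: |R|=0.58519 <1
  x=-10.361: |R|=1.01403 >1
  x=-10.122: |R|=1.00483 >1
So |R|<1 on (-10.0000, 0).

(-10.0000,0); λ=-6 ⇒ h* = (10)/6 = 1.6667.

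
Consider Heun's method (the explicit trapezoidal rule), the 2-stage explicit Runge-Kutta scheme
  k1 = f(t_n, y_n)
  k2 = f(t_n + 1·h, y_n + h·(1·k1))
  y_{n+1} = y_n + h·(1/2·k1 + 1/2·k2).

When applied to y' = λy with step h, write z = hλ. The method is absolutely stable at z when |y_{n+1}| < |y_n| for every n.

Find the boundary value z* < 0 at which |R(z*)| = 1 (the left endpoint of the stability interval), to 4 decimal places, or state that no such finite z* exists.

left endpoint -2.0000.

With y'=λy (z=hλ):
  order 2, 2-stage ⇒ R(z)=1+z+z^2/2
  (e.g. R(-1.49)=0.62005, |R|=0.62005)

Need |R(x)|<1, x<0.
x=-1.49: |R|=0.6200
|R(-2.12)|=1.1272 |R(-0.81)|=0.5181 |R(-0.55)|=0.6013
Bisect:
  x_lo=-2.4467 |R|=1.5465  x_hi=-0.1866 |R|=0.8308
  mid=-1.31669 |R|=0.55015 →hi
  mid=-1.88171 |R|=0.88871 →hi
  mid=-2.16422 |R|=1.17771 →lo
  mid=-2.02297 |R|=1.02323 →lo
  mid=-1.95234 |R|=0.95347 →hi
  mid=-1.98765 |R|=0.98773 →hi
  mid=-2.00531 |R|=1.00532 →lo
  mid=-1.99648 |R|=0.99649 →hi
  mid=-2.00090 |R|=1.00090 →lo
  mid=-1.99869 |R|=0.99869 →hi
  ...
  [-2.00007,-1.99993] ⇒ x*=-2.0000
So |R|<1 on (-2.0000, 0).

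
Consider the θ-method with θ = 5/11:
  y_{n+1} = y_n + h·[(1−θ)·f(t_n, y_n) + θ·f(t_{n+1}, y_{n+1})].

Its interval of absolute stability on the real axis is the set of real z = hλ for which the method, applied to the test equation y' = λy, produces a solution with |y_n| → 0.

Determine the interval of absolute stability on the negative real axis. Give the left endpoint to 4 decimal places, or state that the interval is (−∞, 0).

Test eqn y'=λy, z=hλ:
  y_{n+1} = y_n + z·[6/11·y_n + 5/11·y_{n+1}] ⇒ (1 − 5/11z)y_{n+1} = (1 + 6/11z)y_n
  R(z) = (1 + 6/11z)/(1 − 5/11z).

Find x<0 with |R(x)|<1.
x=-1.51: |R|=0.1046
R=−1: 1+6/11x = −1+5/11x ⇒ -1/11x=2 ⇒ x=2/(-1/11)=-22.0000
Confirm numerically:
  x=-20.958: |R|=0.99100 <1
  x=-16.189: |R|=0.93680 <1
  x=-14.789: |R|=0.91511 <1
  x=-22.533: |R|=1.00431 >1
  x=-22.419: |R|=1.00340 >1
  x=-22.187: |R|=1.00153 >1
Interval (-22.0000, 0).

(-22.0000, 0).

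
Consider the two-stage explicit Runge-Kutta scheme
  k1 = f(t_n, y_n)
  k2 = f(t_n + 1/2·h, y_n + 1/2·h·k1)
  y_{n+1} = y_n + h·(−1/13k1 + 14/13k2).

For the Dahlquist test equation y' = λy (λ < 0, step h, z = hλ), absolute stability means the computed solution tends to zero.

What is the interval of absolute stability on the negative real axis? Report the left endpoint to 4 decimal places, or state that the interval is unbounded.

z∈(-1.8571,0).

Set f=λy, z=hλ:
  k1=λy_n ⇒ h·k1=z·y_n;  k2=λ(1+1/2z)y_n ⇒ h·k2=z(1+1/2z)y_n
  y_{n+1}/y_n = 1 − 1/13z + 14/13z(1+1/2z) = 1 + z + 7/13z²
  Hence R(z) = 1 + z + 7/13z².

Need |R(x)|<1, x<0.
x=-0.5: |R|=0.6346
R=1: x+7/13x²=0 ⇒ x=−13/7=-1.8571; min R=1−1/(4·7/13)=0.5357>−1
Confirm numerically:
  x=-1.492: |R|=0.70665 <1
  x=-1.339: |R|=0.62642 <1
  x=-0.901: |R|=0.53612 <1
  x=-0.871: |R|=0.53750 <1
  x=-2.374: |R|=1.66070 >1
  x=-2.056: |R|=1.22015 >1
  x=-1.987: |R|=1.13894 >1
So |R|<1 on (-1.8571, 0).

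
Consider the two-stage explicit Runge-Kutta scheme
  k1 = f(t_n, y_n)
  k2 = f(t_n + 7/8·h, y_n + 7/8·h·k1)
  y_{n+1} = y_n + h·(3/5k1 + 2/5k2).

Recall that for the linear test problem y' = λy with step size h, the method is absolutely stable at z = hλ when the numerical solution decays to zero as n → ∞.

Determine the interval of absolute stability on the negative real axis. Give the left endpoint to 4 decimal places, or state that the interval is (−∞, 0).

Set f=λy, z=hλ:
  k1=λy_n ⇒ h·k1=z·y_n;  k2=λ(1+7/8z)y_n ⇒ h·k2=z(1+7/8z)y_n
  y_{n+1}/y_n = 1 + 3/5z + 2/5z(1+7/8z) = 1 + z + 7/20z²
  so R(z) = 1 + z + 7/20z².

Need |R(x)|<1, x<0.
x=-1.62: |R|=0.2985
R=1: x+7/20x²=0 ⇒ x=−20/7=-2.8571; min R=1−1/(4·7/20)=0.2857>−1
Confirm numerically:
  x=-1.467: |R|=0.28623 <1
  x=-1.284: |R|=0.29303 <1
  x=-1.249: |R|=0.29700 <1
  x=-3.248: |R|=1.44433 >1
  x=-3.247: |R|=1.44305 >1
  x=-3.163: |R|=1.33860 >1
Stable set (-2.8571, 0).

z∈(-2.8571,0).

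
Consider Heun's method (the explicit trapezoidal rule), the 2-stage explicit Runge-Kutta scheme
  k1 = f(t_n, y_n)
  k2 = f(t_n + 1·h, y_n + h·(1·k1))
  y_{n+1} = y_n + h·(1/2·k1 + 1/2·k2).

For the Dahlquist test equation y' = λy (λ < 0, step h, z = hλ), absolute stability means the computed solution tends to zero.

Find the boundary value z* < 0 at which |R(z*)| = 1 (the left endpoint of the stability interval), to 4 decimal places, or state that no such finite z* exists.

Test eqn y'=λy, z=hλ:
  order 2, 2-stage ⇒ R(z)=1+z+z^2/2
  (e.g. R(-0.46)=0.64580, |R|=0.64580)

Need |R(x)|<1, x<0.
x=-0.46: |R|=0.6458
|R(-2.22)|=1.2442 |R(-2.13)|=1.1384 |R(-1.47)|=0.6104
Bisect:
  x_lo=-2.8754 |R|=2.2586  x_hi=-0.1443 |R|=0.8661
  mid=-1.50988 |R|=0.62999 →hi
  mid=-2.19266 |R|=1.21122 →lo
  mid=-1.85127 |R|=0.86233 →hi
  mid=-2.02196 |R|=1.02221 →lo
  mid=-1.93662 |R|=0.93863 →hi
  mid=-1.97929 |R|=0.97951 →hi
  mid=-2.00063 |R|=1.00063 →lo
  ...
  [-2.00013,-1.99996] ⇒ x*=-2.0000
Stable set (-2.0000, 0).

z* = -2.0000.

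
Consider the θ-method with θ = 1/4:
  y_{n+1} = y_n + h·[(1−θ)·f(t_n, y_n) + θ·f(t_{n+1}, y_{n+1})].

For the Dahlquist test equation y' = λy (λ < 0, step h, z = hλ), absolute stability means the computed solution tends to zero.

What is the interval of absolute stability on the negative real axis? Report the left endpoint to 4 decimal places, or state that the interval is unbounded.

On y'=λy, z=hλ:
  y_{n+1} = y_n + z·[3/4·y_n + 1/4·y_{n+1}] ⇒ (1 − 1/4z)y_{n+1} = (1 + 3/4z)y_n
  R(z) = (1 + 3/4z)/(1 − 1/4z).

Boundary: |R(x)|=1, x<0.
x=-0.35: |R|=0.6782
R=−1: 1+3/4x = −1+1/4x ⇒ -1/2x=2 ⇒ x=2/(-1/2)=-4.0000
Confirm numerically:
  x=-2.375: |R|=0.49020 <1
  x=-2.368: |R|=0.48744 <1
  x=-1.952: |R|=0.31183 <1
  x=-4.255: |R|=1.06178 >1
  x=-4.113: |R|=1.02786 >1
So |R|<1 on (-4.0000, 0).

(-4.0000, 0).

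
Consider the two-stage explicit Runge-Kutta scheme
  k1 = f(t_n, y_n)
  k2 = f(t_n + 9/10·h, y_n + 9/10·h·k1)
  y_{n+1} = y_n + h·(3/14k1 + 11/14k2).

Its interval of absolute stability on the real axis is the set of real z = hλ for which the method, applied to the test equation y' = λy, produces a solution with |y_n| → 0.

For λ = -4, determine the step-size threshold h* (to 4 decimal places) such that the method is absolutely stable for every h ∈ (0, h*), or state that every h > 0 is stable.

(-1.4141,0); λ=-4 ⇒ h* = (140/99)/4 = 0.3535.

On y'=λy, z=hλ:
  k1=λy_n ⇒ h·k1=z·y_n;  k2=λ(1+9/10z)y_n ⇒ h·k2=z(1+9/10z)y_n
  y_{n+1}/y_n = 1 + 3/14z + 11/14z(1+9/10z) = 1 + z + 99/140z²
  Hence R(z) = 1 + z + 99/140z².

Find x<0 with |R(x)|<1.
x=-1.8: |R|=1.4911
R=1: x+99/140x²=0 ⇒ x=−140/99=-1.4141; min R=1−1/(4·99/140)=0.6465>−1
Confirm numerically:
  x=-1.138: |R|=0.77778 <1
  x=-1.019: |R|=0.71527 <1
  x=-0.900: |R|=0.67279 <1
  x=-1.681: |R|=1.31722 >1
  x=-1.603: |R|=1.21408 >1
So |R|<1 on (-1.4141, 0).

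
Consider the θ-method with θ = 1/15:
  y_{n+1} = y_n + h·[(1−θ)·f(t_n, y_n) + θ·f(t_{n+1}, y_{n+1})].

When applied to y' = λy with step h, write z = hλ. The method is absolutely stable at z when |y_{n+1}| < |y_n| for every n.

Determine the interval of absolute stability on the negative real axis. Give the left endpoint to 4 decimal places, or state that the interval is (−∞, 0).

On y'=λy, z=hλ:
  y_{n+1} = y_n + z·[14/15·y_n + 1/15·y_{n+1}] ⇒ (1 − 1/15z)y_{n+1} = (1 + 14/15z)y_n
  Hence R(z) = (1 + 14/15z)/(1 − 1/15z).

Boundary: |R(x)|=1, x<0.
x=-0.85: |R|=0.1956
R=−1: 1+14/15x = −1+1/15x ⇒ -13/15x=2 ⇒ x=2/(-13/15)=-2.3077
Confirm numerically:
  x=-1.977: |R|=0.74678 <1
  x=-1.903: |R|=0.68875 <1
  x=-1.211: |R|=0.12054 <1
  x=-2.906: |R|=1.43438 >1
  x=-2.389: |R|=1.06079 >1
Interval (-2.3077, 0).

z∈(-2.3077,0).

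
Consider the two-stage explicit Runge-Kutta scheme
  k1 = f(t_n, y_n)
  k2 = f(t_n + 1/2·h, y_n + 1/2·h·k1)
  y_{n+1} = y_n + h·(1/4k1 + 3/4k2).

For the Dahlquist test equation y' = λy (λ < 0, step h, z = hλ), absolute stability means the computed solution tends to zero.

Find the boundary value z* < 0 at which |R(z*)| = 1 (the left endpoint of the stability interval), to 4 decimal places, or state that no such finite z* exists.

Test eqn y'=λy, z=hλ:
  k1=λy_n ⇒ h·k1=z·y_n;  k2=λ(1+1/2z)y_n ⇒ h·k2=z(1+1/2z)y_n
  y_{n+1}/y_n = 1 + 1/4z + 3/4z(1+1/2z) = 1 + z + 3/8z²
  ⇒ R(z) = 1 + z + 3/8z².

Boundary: |R(x)|=1, x<0.
x=-0.3: |R|=0.7338
R=1: x+3/8x²=0 ⇒ x=−8/3=-2.6667; min R=1−1/(4·3/8)=0.3333>−1
Confirm numerically:
  x=-2.632: |R|=0.96578 <1
  x=-2.604: |R|=0.93881 <1
  x=-1.985: |R|=0.49258 <1
  x=-1.318: |R|=0.33342 <1
  x=-3.204: |R|=1.64561 >1
  x=-3.102: |R|=1.50640 >1
  x=-2.988: |R|=1.36005 >1
Interval (-2.6667, 0).

z* = -2.6667.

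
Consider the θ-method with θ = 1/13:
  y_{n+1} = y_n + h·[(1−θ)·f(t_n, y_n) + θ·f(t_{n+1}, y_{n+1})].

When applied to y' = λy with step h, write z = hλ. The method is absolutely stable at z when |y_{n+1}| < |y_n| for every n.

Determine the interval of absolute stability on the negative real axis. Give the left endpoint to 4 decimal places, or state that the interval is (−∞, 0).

z∈(-2.3636,0).

Test eqn y'=λy, z=hλ:
  y_{n+1} = y_n + z·[12/13·y_n + 1/13·y_{n+1}] ⇒ (1 − 1/13z)y_{n+1} = (1 + 12/13z)y_n
  ⇒ R(z) = (1 + 12/13z)/(1 − 1/13z).

Need |R(x)|<1, x<0.
x=-0.69: |R|=0.3448
R=−1: 1+12/13x = −1+1/13x ⇒ -11/13x=2 ⇒ x=2/(-11/13)=-2.3636
Confirm numerically:
  x=-2.163: |R|=0.85445 <1
  x=-1.158: |R|=0.06329 <1
  x=-1.132: |R|=0.04132 <1
  x=-1.010: |R|=0.06281 <1
  x=-2.727: |R|=1.25415 >1
  x=-2.645: |R|=1.19783 >1
  x=-2.587: |R|=1.15763 >1
Stable set (-2.3636, 0).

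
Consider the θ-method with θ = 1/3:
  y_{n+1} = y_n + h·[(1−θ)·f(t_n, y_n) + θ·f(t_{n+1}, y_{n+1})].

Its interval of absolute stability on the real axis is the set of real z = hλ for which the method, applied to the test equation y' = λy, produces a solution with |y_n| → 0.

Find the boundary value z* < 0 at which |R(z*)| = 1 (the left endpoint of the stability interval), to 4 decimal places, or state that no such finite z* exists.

left endpoint -6.0000.

Test eqn y'=λy, z=hλ:
  y_{n+1} = y_n + z·[2/3·y_n + 1/3·y_{n+1}] ⇒ (1 − 1/3z)y_{n+1} = (1 + 2/3z)y_n
  so R(z) = (1 + 2/3z)/(1 − 1/3z).

Need |R(x)|<1, x<0.
x=-1.39: |R|=0.0501
R=−1: 1+2/3x = −1+1/3x ⇒ -1/3x=2 ⇒ x=2/(-1/3)=-6.0000
Confirm numerically:
  x=-3.892: |R|=0.69414 <1
  x=-3.890: |R|=0.69376 <1
  x=-3.440: |R|=0.60248 <1
  x=-6.427: |R|=1.04530 >1
  x=-6.027: |R|=1.00299 >1
So |R|<1 on (-6.0000, 0).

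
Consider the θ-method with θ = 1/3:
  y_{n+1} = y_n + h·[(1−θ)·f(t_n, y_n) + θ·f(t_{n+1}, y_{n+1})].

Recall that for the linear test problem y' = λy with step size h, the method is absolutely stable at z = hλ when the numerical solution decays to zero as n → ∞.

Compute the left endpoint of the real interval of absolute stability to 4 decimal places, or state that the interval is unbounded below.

Test eqn y'=λy, z=hλ:
  y_{n+1} = y_n + z·[2/3·y_n + 1/3·y_{n+1}] ⇒ (1 − 1/3z)y_{n+1} = (1 + 2/3z)y_n
  so R(z) = (1 + 2/3z)/(1 − 1/3z).

Need |R(x)|<1, x<0.
x=-1.63: |R|=0.0562
R=−1: 1+2/3x = −1+1/3x ⇒ -1/3x=2 ⇒ x=2/(-1/3)=-6.0000
Confirm numerically:
  x=-5.874: |R|=0.98580 <1
  x=-4.179: |R|=0.74634 <1
  x=-3.434: |R|=0.60118 <1
  x=-6.340: |R|=1.03640 >1
  x=-6.287: |R|=1.03090 >1
  x=-6.044: |R|=1.00487 >1
Interval (-6.0000, 0).

z* = -6.0000.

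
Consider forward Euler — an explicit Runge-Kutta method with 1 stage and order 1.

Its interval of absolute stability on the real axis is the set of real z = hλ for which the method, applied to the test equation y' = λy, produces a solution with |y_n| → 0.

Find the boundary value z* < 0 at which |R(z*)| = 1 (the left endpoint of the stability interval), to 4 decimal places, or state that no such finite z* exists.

z* = -2.0000.

Test eqn y'=λy, z=hλ:
  order 1, 1-stage ⇒ R(z)=1+z
  (e.g. R(-1.65)=-0.65000, |R|=0.65000)

Boundary: |R(x)|=1, x<0.
x=-1.65: |R|=0.6500
|R(-2.4)|=1.4000 |R(-2.38)|=1.3800 |R(-1.1)|=0.1000
Bisect:
  x_lo=-2.8879 |R|=1.8879  x_hi=-0.3327 |R|=0.6673
  mid=-1.61030 |R|=0.61030 →hi
  mid=-2.24912 |R|=1.24912 →lo
  mid=-1.92971 |R|=0.92971 →hi
  mid=-2.08941 |R|=1.08941 →lo
  mid=-2.00956 |R|=1.00956 →lo
  mid=-1.96963 |R|=0.96963 →hi
  mid=-1.98960 |R|=0.98960 →hi
  ...
  [-2.00005,-1.99989] ⇒ x*=-2.0000
Stable set (-2.0000, 0).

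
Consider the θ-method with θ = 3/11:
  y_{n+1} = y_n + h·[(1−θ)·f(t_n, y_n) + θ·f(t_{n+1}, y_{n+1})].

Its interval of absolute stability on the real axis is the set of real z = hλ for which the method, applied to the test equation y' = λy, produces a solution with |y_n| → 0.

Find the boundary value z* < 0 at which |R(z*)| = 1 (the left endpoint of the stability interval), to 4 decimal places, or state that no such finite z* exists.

Set f=λy, z=hλ:
  y_{n+1} = y_n + z·[8/11·y_n + 3/11·y_{n+1}] ⇒ (1 − 3/11z)y_{n+1} = (1 + 8/11z)y_n
  Hence R(z) = (1 + 8/11z)/(1 − 3/11z).

Find x<0 with |R(x)|<1.
x=-0.51: |R|=0.5523
R=−1: 1+8/11x = −1+3/11x ⇒ -5/11x=2 ⇒ x=2/(-5/11)=-4.4000
Confirm numerically:
  x=-4.104: |R|=0.93651 <1
  x=-3.473: |R|=0.78360 <1
  x=-3.041: |R|=0.66233 <1
  x=-2.123: |R|=0.34452 <1
  x=-4.737: |R|=1.06684 >1
  x=-4.629: |R|=1.04601 >1
Stable set (-4.4000, 0).

z* = -4.4000.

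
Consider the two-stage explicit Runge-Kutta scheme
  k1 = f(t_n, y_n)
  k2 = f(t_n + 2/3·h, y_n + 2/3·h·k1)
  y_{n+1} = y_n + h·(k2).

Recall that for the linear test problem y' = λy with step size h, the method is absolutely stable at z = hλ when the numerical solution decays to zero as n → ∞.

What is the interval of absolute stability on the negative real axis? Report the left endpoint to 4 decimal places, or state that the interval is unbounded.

z∈(-1.5000,0).

With y'=λy (z=hλ):
  k1=λy_n ⇒ h·k1=z·y_n;  k2=λ(1+2/3z)y_n ⇒ h·k2=z(1+2/3z)y_n
  y_{n+1}/y_n = 1 + z(1+2/3z) = 1 + z + 2/3z²
  ⇒ R(z) = 1 + z + 2/3z².

Find x<0 with |R(x)|<1.
x=-0.64: |R|=0.6331
R=1: x+2/3x²=0 ⇒ x=−3/2=-1.5000; min R=1−1/(4·2/3)=0.6250>−1
Confirm numerically:
  x=-1.466: |R|=0.96677 <1
  x=-1.318: |R|=0.84008 <1
  x=-0.783: |R|=0.62573 <1
  x=-0.683: |R|=0.62799 <1
  x=-2.024: |R|=1.70705 >1
  x=-1.799: |R|=1.35860 >1
Stable set (-1.5000, 0).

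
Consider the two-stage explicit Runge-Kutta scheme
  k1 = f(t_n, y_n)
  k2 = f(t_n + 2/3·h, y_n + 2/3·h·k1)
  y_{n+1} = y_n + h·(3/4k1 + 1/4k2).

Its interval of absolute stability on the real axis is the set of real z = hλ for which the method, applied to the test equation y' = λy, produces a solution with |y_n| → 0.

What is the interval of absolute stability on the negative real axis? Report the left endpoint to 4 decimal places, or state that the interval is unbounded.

Test eqn y'=λy, z=hλ:
  k1=λy_n ⇒ h·k1=z·y_n;  k2=λ(1+2/3z)y_n ⇒ h·k2=z(1+2/3z)y_n
  y_{n+1}/y_n = 1 + 3/4z + 1/4z(1+2/3z) = 1 + z + 1/6z²
  Hence R(z) = 1 + z + 1/6z².

Solve |R(x)|<1 on ℝ⁻.
x=-1.01: |R|=0.1600
R=1: x+1/6x²=0 ⇒ x=−6=-6.0000; min R=1−1/(4·1/6)=-0.5000>−1
Confirm numerically:
  x=-5.173: |R|=0.28699 <1
  x=-4.113: |R|=0.29354 <1
  x=-3.725: |R|=0.41240 <1
  x=-3.716: |R|=0.41456 <1
  x=-6.396: |R|=1.42214 >1
  x=-6.215: |R|=1.22270 >1
  x=-6.088: |R|=1.08929 >1
Interval (-6.0000, 0).

(-6.0000, 0).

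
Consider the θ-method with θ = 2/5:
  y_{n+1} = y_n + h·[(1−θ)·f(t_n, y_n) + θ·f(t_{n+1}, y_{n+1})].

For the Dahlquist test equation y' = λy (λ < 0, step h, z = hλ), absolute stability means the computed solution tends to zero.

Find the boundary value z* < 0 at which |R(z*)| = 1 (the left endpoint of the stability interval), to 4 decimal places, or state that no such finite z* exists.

Set f=λy, z=hλ:
  y_{n+1} = y_n + z·[3/5·y_n + 2/5·y_{n+1}] ⇒ (1 − 2/5z)y_{n+1} = (1 + 3/5z)y_n
  ⇒ R(z) = (1 + 3/5z)/(1 − 2/5z).

Need |R(x)|<1, x<0.
x=-1.4: |R|=0.1026
R=−1: 1+3/5x = −1+2/5x ⇒ -1/5x=2 ⇒ x=2/(-1/5)=-10.0000
Confirm numerically:
  x=-9.588: |R|=0.98296 <1
  x=-5.736: |R|=0.74114 <1
  x=-5.619: |R|=0.73020 <1
  x=-10.486: |R|=1.01871 >1
  x=-10.371: |R|=1.01441 >1
  x=-10.240: |R|=1.00942 >1
Stable set (-10.0000, 0).

left endpoint -10.0000.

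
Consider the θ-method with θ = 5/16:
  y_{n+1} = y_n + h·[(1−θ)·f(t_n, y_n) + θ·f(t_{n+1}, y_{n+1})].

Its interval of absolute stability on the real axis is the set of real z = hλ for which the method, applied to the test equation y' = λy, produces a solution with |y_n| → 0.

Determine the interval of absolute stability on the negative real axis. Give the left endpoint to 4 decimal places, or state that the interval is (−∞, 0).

z∈(-5.3333,0).

On y'=λy, z=hλ:
  y_{n+1} = y_n + z·[11/16·y_n + 5/16·y_{n+1}] ⇒ (1 − 5/16z)y_{n+1} = (1 + 11/16z)y_n
  ⇒ R(z) = (1 + 11/16z)/(1 − 5/16z).

Boundary: |R(x)|=1, x<0.
x=-1.33: |R|=0.0605
R=−1: 1+11/16x = −1+5/16x ⇒ -3/8x=2 ⇒ x=2/(-3/8)=-5.3333
Confirm numerically:
  x=-5.107: |R|=0.96730 <1
  x=-5.045: |R|=0.95804 <1
  x=-5.034: |R|=0.95638 <1
  x=-2.986: |R|=0.54465 <1
  x=-5.879: |R|=1.07212 >1
  x=-5.756: |R|=1.05663 >1
  x=-5.659: |R|=1.04411 >1
Interval (-5.3333, 0).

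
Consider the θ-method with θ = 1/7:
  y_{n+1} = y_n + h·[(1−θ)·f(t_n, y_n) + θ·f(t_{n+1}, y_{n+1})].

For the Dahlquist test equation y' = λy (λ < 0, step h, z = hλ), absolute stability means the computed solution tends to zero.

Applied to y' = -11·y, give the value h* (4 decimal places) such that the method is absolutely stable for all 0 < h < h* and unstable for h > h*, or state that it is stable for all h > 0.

Set f=λy, z=hλ:
  y_{n+1} = y_n + z·[6/7·y_n + 1/7·y_{n+1}] ⇒ (1 − 1/7z)y_{n+1} = (1 + 6/7z)y_n
  so R(z) = (1 + 6/7z)/(1 − 1/7z).

Find x<0 with |R(x)|<1.
x=-0.36: |R|=0.6576
R=−1: 1+6/7x = −1+1/7x ⇒ -5/7x=2 ⇒ x=2/(-5/7)=-2.8000
Confirm numerically:
  x=-2.534: |R|=0.86050 <1
  x=-2.360: |R|=0.76496 <1
  x=-1.949: |R|=0.52453 <1
  x=-1.637: |R|=0.32673 <1
  x=-3.148: |R|=1.17146 >1
  x=-3.033: |R|=1.11612 >1
Interval (-2.8000, 0).

(-2.8000,0); λ=-11 ⇒ h* = (14/5)/11 = 0.2545.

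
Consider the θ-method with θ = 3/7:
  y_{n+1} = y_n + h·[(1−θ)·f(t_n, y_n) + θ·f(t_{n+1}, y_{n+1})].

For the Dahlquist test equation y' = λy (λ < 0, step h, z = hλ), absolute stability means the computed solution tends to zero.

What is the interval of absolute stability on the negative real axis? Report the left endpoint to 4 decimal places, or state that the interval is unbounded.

z∈(-14.0000,0).

Test eqn y'=λy, z=hλ:
  y_{n+1} = y_n + z·[4/7·y_n + 3/7·y_{n+1}] ⇒ (1 − 3/7z)y_{n+1} = (1 + 4/7z)y_n
  ⇒ R(z) = (1 + 4/7z)/(1 − 3/7z).

Solve |R(x)|<1 on ℝ⁻.
x=-0.35: |R|=0.6957
R=−1: 1+4/7x = −1+3/7x ⇒ -1/7x=2 ⇒ x=2/(-1/7)=-14.0000
Confirm numerically:
  x=-13.250: |R|=0.98396 <1
  x=-12.732: |R|=0.97194 <1
  x=-9.530: |R|=0.87440 <1
  x=-8.256: |R|=0.81919 <1
  x=-14.410: |R|=1.00816 >1
  x=-14.291: |R|=1.00583 >1
  x=-14.281: |R|=1.00564 >1
So |R|<1 on (-14.0000, 0).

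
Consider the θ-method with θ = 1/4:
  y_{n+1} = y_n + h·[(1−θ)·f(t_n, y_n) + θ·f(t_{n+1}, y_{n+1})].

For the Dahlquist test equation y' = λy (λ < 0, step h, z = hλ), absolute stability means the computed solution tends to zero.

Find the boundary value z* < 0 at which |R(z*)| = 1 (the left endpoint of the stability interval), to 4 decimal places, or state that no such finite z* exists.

On y'=λy, z=hλ:
  y_{n+1} = y_n + z·[3/4·y_n + 1/4·y_{n+1}] ⇒ (1 − 1/4z)y_{n+1} = (1 + 3/4z)y_n
  ⇒ R(z) = (1 + 3/4z)/(1 − 1/4z).

Need |R(x)|<1, x<0.
x=-1.22: |R|=0.0651
R=−1: 1+3/4x = −1+1/4x ⇒ -1/2x=2 ⇒ x=2/(-1/2)=-4.0000
Confirm numerically:
  x=-3.247: |R|=0.79219 <1
  x=-2.375: |R|=0.49020 <1
  x=-1.813: |R|=0.24755 <1
  x=-4.477: |R|=1.11254 >1
  x=-4.106: |R|=1.02615 >1
  x=-4.085: |R|=1.02103 >1
Interval (-4.0000, 0).

z* = -4.0000.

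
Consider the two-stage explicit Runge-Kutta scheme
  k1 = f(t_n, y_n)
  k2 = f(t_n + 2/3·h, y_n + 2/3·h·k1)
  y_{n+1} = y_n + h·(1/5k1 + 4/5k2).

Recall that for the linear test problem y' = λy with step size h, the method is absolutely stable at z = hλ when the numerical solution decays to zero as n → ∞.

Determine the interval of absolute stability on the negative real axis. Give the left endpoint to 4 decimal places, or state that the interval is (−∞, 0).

Test eqn y'=λy, z=hλ:
  k1=λy_n ⇒ h·k1=z·y_n;  k2=λ(1+2/3z)y_n ⇒ h·k2=z(1+2/3z)y_n
  y_{n+1}/y_n = 1 + 1/5z + 4/5z(1+2/3z) = 1 + z + 8/15z²
  R(z) = 1 + z + 8/15z².

Boundary: |R(x)|=1, x<0.
x=-0.72: |R|=0.5565
R=1: x+8/15x²=0 ⇒ x=−15/8=-1.8750; min R=1−1/(4·8/15)=0.5312>−1
Confirm numerically:
  x=-1.400: |R|=0.64533 <1
  x=-1.397: |R|=0.64386 <1
  x=-0.771: |R|=0.54604 <1
  x=-0.765: |R|=0.54712 <1
  x=-2.454: |R|=1.75780 >1
  x=-2.226: |R|=1.41671 >1
So |R|<1 on (-1.8750, 0).

(-1.8750, 0).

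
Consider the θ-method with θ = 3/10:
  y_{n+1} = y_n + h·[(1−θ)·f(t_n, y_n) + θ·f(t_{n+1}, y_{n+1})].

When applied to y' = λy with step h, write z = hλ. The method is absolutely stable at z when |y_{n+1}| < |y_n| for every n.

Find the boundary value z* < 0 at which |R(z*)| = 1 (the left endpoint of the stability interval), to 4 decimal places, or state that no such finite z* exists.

z* = -5.0000.

On y'=λy, z=hλ:
  y_{n+1} = y_n + z·[7/10·y_n + 3/10·y_{n+1}] ⇒ (1 − 3/10z)y_{n+1} = (1 + 7/10z)y_n
  ⇒ R(z) = (1 + 7/10z)/(1 − 3/10z).

Boundary: |R(x)|=1, x<0.
x=-1.22: |R|=0.1069
R=−1: 1+7/10x = −1+3/10x ⇒ -2/5x=2 ⇒ x=2/(-2/5)=-5.0000
Confirm numerically:
  x=-4.978: |R|=0.99647 <1
  x=-3.650: |R|=0.74224 <1
  x=-3.593: |R|=0.72915 <1
  x=-2.176: |R|=0.31655 <1
  x=-5.519: |R|=1.07817 >1
  x=-5.203: |R|=1.03171 >1
  x=-5.098: |R|=1.01550 >1
Interval (-5.0000, 0).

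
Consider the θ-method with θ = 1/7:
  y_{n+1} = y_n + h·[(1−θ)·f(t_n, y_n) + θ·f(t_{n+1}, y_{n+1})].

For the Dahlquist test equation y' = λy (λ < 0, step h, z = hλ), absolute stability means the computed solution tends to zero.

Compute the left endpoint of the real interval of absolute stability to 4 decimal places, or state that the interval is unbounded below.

left endpoint -2.8000.

On y'=λy, z=hλ:
  y_{n+1} = y_n + z·[6/7·y_n + 1/7·y_{n+1}] ⇒ (1 − 1/7z)y_{n+1} = (1 + 6/7z)y_n
  Hence R(z) = (1 + 6/7z)/(1 − 1/7z).

Find x<0 with |R(x)|<1.
x=-1.31: |R|=0.1035
R=−1: 1+6/7x = −1+1/7x ⇒ -5/7x=2 ⇒ x=2/(-5/7)=-2.8000
Confirm numerically:
  x=-2.705: |R|=0.95106 <1
  x=-1.769: |R|=0.41213 <1
  x=-1.304: |R|=0.09923 <1
  x=-3.041: |R|=1.12001 >1
  x=-2.882: |R|=1.04149 >1
Interval (-2.8000, 0).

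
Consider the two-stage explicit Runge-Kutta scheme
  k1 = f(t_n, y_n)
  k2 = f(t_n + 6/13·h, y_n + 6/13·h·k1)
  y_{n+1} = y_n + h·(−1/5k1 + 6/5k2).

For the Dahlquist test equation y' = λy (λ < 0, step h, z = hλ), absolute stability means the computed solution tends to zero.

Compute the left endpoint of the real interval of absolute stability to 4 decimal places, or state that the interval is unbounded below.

z* = -1.8056.

Test eqn y'=λy, z=hλ:
  k1=λy_n ⇒ h·k1=z·y_n;  k2=λ(1+6/13z)y_n ⇒ h·k2=z(1+6/13z)y_n
  y_{n+1}/y_n = 1 − 1/5z + 6/5z(1+6/13z) = 1 + z + 36/65z²
  so R(z) = 1 + z + 36/65z².

Boundary: |R(x)|=1, x<0.
x=-0.98: |R|=0.5519
R=1: x+36/65x²=0 ⇒ x=−65/36=-1.8056; min R=1−1/(4·36/65)=0.5486>−1
Confirm numerically:
  x=-1.343: |R|=0.65594 <1
  x=-1.093: |R|=0.56865 <1
  x=-1.070: |R|=0.56410 <1
  x=-1.995: |R|=1.20932 >1
  x=-1.915: |R|=1.11608 >1
So |R|<1 on (-1.8056, 0).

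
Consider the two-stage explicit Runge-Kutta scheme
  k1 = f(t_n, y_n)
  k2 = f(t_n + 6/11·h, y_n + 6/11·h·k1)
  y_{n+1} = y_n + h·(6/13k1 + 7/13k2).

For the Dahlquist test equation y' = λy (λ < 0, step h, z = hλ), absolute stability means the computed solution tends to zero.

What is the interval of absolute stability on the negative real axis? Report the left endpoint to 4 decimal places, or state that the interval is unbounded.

(-3.4048, 0).

Test eqn y'=λy, z=hλ:
  k1=λy_n ⇒ h·k1=z·y_n;  k2=λ(1+6/11z)y_n ⇒ h·k2=z(1+6/11z)y_n
  y_{n+1}/y_n = 1 + 6/13z + 7/13z(1+6/11z) = 1 + z + 42/143z²
  Hence R(z) = 1 + z + 42/143z².

Solve |R(x)|<1 on ℝ⁻.
x=-1.31: |R|=0.1940
R=1: x+42/143x²=0 ⇒ x=−143/42=-3.4048; min R=1−1/(4·42/143)=0.1488>−1
Confirm numerically:
  x=-2.777: |R|=0.48798 <1
  x=-2.595: |R|=0.38283 <1
  x=-2.419: |R|=0.29964 <1
  x=-1.982: |R|=0.17177 <1
  x=-3.736: |R|=1.36346 >1
  x=-3.695: |R|=1.31498 >1
Interval (-3.4048, 0).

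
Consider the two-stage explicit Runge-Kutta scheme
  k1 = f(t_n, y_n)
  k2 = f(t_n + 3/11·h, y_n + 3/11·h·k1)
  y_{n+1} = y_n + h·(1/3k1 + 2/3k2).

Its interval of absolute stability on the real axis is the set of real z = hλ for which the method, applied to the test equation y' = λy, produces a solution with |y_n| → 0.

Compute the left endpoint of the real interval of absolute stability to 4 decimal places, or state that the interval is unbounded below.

z* = -5.5000.

With y'=λy (z=hλ):
  k1=λy_n ⇒ h·k1=z·y_n;  k2=λ(1+3/11z)y_n ⇒ h·k2=z(1+3/11z)y_n
  y_{n+1}/y_n = 1 + 1/3z + 2/3z(1+3/11z) = 1 + z + 2/11z²
  so R(z) = 1 + z + 2/11z².

Solve |R(x)|<1 on ℝ⁻.
x=-0.56: |R|=0.4970
R=1: x+2/11x²=0 ⇒ x=−11/2=-5.5000; min R=1−1/(4·2/11)=-0.3750>−1
Confirm numerically:
  x=-4.636: |R|=0.27173 <1
  x=-4.625: |R|=0.26420 <1
  x=-3.815: |R|=0.16878 <1
  x=-3.579: |R|=0.25005 <1
  x=-6.054: |R|=1.60980 >1
  x=-6.005: |R|=1.55137 >1
  x=-5.768: |R|=1.28106 >1
Interval (-5.5000, 0).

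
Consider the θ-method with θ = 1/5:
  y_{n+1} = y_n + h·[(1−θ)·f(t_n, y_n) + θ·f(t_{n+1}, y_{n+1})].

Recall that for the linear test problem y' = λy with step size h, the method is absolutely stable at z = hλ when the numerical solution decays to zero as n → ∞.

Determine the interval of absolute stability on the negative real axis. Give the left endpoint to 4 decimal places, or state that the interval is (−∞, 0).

(-3.3333, 0).

With y'=λy (z=hλ):
  y_{n+1} = y_n + z·[4/5·y_n + 1/5·y_{n+1}] ⇒ (1 − 1/5z)y_{n+1} = (1 + 4/5z)y_n
  ⇒ R(z) = (1 + 4/5z)/(1 − 1/5z).

Boundary: |R(x)|=1, x<0.
x=-0.5: |R|=0.5455
R=−1: 1+4/5x = −1+1/5x ⇒ -3/5x=2 ⇒ x=2/(-3/5)=-3.3333
Confirm numerically:
  x=-2.781: |R|=0.78705 <1
  x=-2.708: |R|=0.75662 <1
  x=-1.632: |R|=0.23040 <1
  x=-3.906: |R|=1.19290 >1
  x=-3.501: |R|=1.05917 >1
Interval (-3.3333, 0).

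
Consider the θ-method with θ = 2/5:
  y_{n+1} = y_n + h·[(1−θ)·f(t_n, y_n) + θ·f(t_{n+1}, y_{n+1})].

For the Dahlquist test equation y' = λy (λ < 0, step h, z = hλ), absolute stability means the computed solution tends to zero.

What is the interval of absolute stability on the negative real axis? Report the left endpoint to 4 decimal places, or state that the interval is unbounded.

(-10.0000, 0).

Set f=λy, z=hλ:
  y_{n+1} = y_n + z·[3/5·y_n + 2/5·y_{n+1}] ⇒ (1 − 2/5z)y_{n+1} = (1 + 3/5z)y_n
  so R(z) = (1 + 3/5z)/(1 − 2/5z).

Solve |R(x)|<1 on ℝ⁻.
x=-0.72: |R|=0.4410
R=−1: 1+3/5x = −1+2/5x ⇒ -1/5x=2 ⇒ x=2/(-1/5)=-10.0000
Confirm numerically:
  x=-9.359: |R|=0.97297 <1
  x=-7.186: |R|=0.85474 <1
  x=-5.958: |R|=0.76105 <1
  x=-4.664: |R|=0.62758 <1
  x=-10.571: |R|=1.02184 >1
  x=-10.177: |R|=1.00698 >1
  x=-10.046: |R|=1.00183 >1
Interval (-10.0000, 0).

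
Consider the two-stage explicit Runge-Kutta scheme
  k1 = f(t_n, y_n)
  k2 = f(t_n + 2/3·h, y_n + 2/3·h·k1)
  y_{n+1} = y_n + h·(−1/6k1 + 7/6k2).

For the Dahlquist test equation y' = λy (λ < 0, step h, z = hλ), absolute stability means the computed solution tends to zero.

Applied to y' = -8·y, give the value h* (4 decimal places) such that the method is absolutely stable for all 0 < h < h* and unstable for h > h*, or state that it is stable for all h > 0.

(-1.2857,0); λ=-8 ⇒ h* = (9/7)/8 = 0.1607.

Test eqn y'=λy, z=hλ:
  k1=λy_n ⇒ h·k1=z·y_n;  k2=λ(1+2/3z)y_n ⇒ h·k2=z(1+2/3z)y_n
  y_{n+1}/y_n = 1 − 1/6z + 7/6z(1+2/3z) = 1 + z + 7/9z²
  ⇒ R(z) = 1 + z + 7/9z².

Boundary: |R(x)|=1, x<0.
x=-1.74: |R|=1.6148
R=1: x+7/9x²=0 ⇒ x=−9/7=-1.2857; min R=1−1/(4·7/9)=0.6786>−1
Confirm numerically:
  x=-0.936: |R|=0.74541 <1
  x=-0.868: |R|=0.71800 <1
  x=-0.848: |R|=0.71130 <1
  x=-1.542: |R|=1.30737 >1
  x=-1.344: |R|=1.06093 >1
Stable set (-1.2857, 0).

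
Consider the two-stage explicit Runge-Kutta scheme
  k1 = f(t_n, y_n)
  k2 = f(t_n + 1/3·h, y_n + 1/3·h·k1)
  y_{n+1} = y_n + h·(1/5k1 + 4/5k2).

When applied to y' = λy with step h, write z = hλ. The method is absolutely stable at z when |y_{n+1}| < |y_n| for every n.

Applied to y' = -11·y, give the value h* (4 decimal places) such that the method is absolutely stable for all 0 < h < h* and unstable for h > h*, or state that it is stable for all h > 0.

With y'=λy (z=hλ):
  k1=λy_n ⇒ h·k1=z·y_n;  k2=λ(1+1/3z)y_n ⇒ h·k2=z(1+1/3z)y_n
  y_{n+1}/y_n = 1 + 1/5z + 4/5z(1+1/3z) = 1 + z + 4/15z²
  R(z) = 1 + z + 4/15z².

Find x<0 with |R(x)|<1.
x=-1.67: |R|=0.0737
R=1: x+4/15x²=0 ⇒ x=−15/4=-3.7500; min R=1−1/(4·4/15)=0.0625>−1
Confirm numerically:
  x=-2.427: |R|=0.14375 <1
  x=-1.937: |R|=0.06353 <1
  x=-1.667: |R|=0.07404 <1
  x=-4.327: |R|=1.66578 >1
  x=-4.267: |R|=1.58828 >1
So |R|<1 on (-3.7500, 0).

(-3.7500,0); λ=-11 ⇒ h* = (15/4)/11 = 0.3409.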